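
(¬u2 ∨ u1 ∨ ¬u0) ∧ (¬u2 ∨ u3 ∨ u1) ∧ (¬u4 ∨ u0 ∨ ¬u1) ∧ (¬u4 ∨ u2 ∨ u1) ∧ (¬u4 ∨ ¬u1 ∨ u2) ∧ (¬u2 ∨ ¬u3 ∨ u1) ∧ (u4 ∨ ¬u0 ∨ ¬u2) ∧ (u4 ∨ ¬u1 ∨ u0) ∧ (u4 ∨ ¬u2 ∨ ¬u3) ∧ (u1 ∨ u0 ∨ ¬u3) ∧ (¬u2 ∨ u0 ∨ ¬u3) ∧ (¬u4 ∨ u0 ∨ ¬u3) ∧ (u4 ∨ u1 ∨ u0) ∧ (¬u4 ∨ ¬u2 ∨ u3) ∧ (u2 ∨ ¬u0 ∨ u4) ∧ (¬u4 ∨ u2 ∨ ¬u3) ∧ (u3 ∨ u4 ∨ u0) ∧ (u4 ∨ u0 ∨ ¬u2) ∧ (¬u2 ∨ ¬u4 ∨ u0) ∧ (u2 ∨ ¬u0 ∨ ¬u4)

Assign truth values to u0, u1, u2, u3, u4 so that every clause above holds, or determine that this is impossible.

Branch on u2: set u2 = True.
Branch on u1: set u1 = True.
Branch on u4: set u4 = True.
(u0) alone gives u0 = True.
(u3) alone gives u3 = True.
All clauses are satisfied.

u0 ↦ True; u1 ↦ True; u2 ↦ True; u3 ↦ True; u4 ↦ True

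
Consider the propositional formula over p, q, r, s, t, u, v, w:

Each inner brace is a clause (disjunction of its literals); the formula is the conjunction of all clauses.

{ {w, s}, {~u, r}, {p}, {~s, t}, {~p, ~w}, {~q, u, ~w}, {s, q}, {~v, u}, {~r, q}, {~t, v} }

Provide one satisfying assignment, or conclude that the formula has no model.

(p) alone gives p = 1.
(~w) alone gives w = 0.
(s) alone gives s = 1.
(t) alone gives t = 1.
(v) alone gives v = 1.
(u) alone gives u = 1.
(r) alone gives r = 1.
(q) alone gives q = 1.
This assignment satisfies each clause.

p ↦ 1; q ↦ 1; r ↦ 1; s ↦ 1; t ↦ 1; u ↦ 1; v ↦ 1; w ↦ 0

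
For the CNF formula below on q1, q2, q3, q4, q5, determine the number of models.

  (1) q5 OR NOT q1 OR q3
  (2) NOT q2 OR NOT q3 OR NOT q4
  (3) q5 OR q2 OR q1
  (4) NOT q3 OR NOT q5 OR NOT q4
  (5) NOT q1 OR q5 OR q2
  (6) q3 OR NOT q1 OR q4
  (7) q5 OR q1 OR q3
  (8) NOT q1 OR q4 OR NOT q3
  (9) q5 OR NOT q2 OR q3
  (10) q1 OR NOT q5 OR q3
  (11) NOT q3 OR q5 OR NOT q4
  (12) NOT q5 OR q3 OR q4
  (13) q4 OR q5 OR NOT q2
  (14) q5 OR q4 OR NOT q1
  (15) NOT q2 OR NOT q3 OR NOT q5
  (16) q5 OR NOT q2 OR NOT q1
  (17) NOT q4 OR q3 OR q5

3

There are 2^5 = 32 truth assignments over (q1, q2, q3, q4, q5).
Split on q1. With q1 = true, the clauses containing q1 are satisfied and NOT q1 drops from the rest; 2 of the 2^4 = 16 assignments to the other variables satisfy what remains.
With q1 = false, by the same count on the reduced clause set, 1 assignment works.
Total: 2 + 1 = 3.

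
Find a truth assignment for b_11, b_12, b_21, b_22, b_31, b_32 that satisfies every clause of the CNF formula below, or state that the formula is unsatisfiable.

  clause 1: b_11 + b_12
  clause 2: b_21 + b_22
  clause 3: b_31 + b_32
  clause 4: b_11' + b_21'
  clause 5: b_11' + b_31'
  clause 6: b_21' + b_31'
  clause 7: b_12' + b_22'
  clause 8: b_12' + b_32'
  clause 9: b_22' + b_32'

Try b_11 = 1.
From the singleton clause (b_21'), b_21 = 0.
From the singleton clause (b_22), b_22 = 1.
From the singleton clause (b_31'), b_31 = 0.
From the singleton clause (b_32), b_32 = 1.
But (b_32') is also a unit clause — contradiction.
That branch fails; take b_11 = 0 instead.
From the singleton clause (b_12), b_12 = 1.
From the singleton clause (b_22'), b_22 = 0.
From the singleton clause (b_21), b_21 = 1.
From the singleton clause (b_31'), b_31 = 0.
From the singleton clause (b_32), b_32 = 1.
But (b_32') is also a unit clause — contradiction.
Both values of b_11 lead to a conflict.

UNSATISFIABLE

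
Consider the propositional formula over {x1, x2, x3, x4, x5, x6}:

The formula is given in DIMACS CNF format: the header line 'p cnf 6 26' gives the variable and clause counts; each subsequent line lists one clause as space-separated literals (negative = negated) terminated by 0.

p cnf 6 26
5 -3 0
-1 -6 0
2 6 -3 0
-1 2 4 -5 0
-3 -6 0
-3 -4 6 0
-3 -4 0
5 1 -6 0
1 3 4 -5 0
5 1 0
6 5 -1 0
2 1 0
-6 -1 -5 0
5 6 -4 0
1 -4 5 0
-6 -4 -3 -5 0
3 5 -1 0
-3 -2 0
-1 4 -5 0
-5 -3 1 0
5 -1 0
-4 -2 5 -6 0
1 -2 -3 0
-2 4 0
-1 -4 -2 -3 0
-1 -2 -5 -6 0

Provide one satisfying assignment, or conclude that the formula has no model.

x1: True,  x2: False,  x3: False,  x4: True,  x5: True,  x6: False

Case x5 = True:
Case x1 = True:
(¬x6) alone gives x6 = False.
(x4) alone gives x4 = True.
(¬x3) alone gives x3 = False.
No clause remains; x2 is free.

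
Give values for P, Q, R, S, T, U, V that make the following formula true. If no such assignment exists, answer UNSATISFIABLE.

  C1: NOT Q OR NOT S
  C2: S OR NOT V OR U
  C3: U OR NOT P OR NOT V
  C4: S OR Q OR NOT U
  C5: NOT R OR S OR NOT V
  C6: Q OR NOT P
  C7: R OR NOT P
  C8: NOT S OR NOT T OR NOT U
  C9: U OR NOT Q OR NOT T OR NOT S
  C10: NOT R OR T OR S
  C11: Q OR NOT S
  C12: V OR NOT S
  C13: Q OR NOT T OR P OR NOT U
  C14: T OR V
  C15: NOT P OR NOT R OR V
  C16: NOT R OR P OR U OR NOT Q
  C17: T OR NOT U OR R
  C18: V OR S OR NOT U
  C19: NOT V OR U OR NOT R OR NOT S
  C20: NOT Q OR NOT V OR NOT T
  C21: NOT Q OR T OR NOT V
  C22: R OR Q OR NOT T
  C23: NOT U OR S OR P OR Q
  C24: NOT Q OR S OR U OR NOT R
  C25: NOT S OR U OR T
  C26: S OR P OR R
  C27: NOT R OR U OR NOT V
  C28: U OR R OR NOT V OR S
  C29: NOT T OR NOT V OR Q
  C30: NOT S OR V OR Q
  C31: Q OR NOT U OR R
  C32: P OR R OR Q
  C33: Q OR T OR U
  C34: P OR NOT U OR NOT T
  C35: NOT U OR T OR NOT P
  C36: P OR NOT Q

Try Q = false.
From the singleton clause (NOT P), P = false.
From the singleton clause (NOT S), S = false.
From the singleton clause (NOT U), U = false.
From the singleton clause (NOT V), V = false.
From the singleton clause (T), T = true.
From the singleton clause (R), R = true.
Every clause now holds.

P=false, Q=false, R=true, S=false, T=true, U=false, V=false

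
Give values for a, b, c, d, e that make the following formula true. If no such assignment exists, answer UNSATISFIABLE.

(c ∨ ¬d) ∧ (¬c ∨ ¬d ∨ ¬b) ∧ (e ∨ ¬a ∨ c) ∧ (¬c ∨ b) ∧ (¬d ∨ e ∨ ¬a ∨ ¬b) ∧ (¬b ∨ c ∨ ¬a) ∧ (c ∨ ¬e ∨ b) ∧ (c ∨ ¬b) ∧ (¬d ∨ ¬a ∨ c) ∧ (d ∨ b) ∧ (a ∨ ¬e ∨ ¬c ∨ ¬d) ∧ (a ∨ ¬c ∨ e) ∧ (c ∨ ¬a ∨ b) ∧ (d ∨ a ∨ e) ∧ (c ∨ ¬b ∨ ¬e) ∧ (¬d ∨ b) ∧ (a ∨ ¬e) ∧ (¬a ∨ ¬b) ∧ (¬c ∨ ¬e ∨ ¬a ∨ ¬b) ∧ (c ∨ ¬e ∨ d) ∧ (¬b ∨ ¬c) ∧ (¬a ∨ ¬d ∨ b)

Try c = True.
Unit clause (b) forces b = True.
But (¬b) is also a unit clause — contradiction.
Undo c and try c = False.
Unit clause (¬d) forces d = False.
Unit clause (¬b) forces b = False.
But (b) is also a unit clause — contradiction.
Neither c = True nor c = False works.

UNSATISFIABLE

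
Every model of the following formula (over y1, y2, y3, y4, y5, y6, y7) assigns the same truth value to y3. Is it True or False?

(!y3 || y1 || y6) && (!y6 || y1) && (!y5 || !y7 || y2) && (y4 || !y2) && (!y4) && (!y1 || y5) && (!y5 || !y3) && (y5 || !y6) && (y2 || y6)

False

Suppose y3 = true.
The clause (!y4) is unit, so y4 = false.
The clause (!y2) is unit, so y2 = false.
The clause (!y5) is unit, so y5 = false.
The clause (!y1) is unit, so y1 = false.
The clause (y6) is unit, so y6 = true.
Now (!y6) is unsatisfied and unit — conflict.
So every satisfying assignment has y3 = False.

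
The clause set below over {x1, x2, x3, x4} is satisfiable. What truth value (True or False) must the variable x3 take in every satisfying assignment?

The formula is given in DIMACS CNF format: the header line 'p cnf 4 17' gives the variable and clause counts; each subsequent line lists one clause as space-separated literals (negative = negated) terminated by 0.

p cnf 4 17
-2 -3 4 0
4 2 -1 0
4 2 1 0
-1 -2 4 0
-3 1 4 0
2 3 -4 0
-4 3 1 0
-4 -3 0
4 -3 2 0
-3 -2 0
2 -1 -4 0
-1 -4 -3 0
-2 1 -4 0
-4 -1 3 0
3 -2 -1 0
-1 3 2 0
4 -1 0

False

Suppose x3 = True.
(¬x4) alone gives x4 = False.
(¬x2) alone gives x2 = False.
Now (x2) is unsatisfied and unit — conflict.
So every satisfying assignment has x3 = False.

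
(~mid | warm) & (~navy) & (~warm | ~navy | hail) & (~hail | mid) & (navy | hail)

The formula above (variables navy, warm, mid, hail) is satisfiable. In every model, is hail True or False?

True

Suppose hail = 0.
From the singleton clause (~navy), navy = 0.
That conflicts with the unit clause (navy).
So every satisfying assignment has hail = True.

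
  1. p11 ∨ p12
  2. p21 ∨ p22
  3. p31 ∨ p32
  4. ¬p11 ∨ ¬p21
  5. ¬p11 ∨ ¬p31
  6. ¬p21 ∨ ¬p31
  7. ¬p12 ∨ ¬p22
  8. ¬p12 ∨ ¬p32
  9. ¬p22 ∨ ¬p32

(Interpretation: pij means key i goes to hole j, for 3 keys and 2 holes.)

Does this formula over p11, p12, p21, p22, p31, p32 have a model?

Suppose p11 = True.
Unit clause (¬p21) forces p21 = False.
Unit clause (p22) forces p22 = True.
Unit clause (¬p31) forces p31 = False.
Unit clause (p32) forces p32 = True.
Now (¬p32) is unsatisfied and unit — conflict.
That branch fails; take p11 = False instead.
Unit clause (p12) forces p12 = True.
Unit clause (¬p22) forces p22 = False.
Unit clause (p21) forces p21 = True.
Unit clause (¬p31) forces p31 = False.
Unit clause (p32) forces p32 = True.
Now (¬p32) is unsatisfied and unit — conflict.
Neither p11 = True nor p11 = False works.
No assignment satisfies every clause.

Unsatisfiable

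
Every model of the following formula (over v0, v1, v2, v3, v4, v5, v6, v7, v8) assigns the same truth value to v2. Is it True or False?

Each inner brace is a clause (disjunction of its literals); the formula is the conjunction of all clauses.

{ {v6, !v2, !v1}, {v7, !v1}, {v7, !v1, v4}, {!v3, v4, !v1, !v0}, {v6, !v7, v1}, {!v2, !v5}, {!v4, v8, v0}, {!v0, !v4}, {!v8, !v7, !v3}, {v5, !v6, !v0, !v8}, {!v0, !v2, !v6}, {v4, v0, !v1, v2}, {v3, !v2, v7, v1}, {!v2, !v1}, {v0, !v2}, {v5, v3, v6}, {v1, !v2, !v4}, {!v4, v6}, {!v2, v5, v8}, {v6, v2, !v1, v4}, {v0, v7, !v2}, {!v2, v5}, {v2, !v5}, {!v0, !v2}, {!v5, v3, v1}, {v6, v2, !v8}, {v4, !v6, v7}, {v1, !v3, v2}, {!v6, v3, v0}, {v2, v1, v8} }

Suppose v2 = true.
(!v5) alone gives v5 = false.
But (v5) is also a unit clause — contradiction.
So every satisfying assignment has v2 = False.

False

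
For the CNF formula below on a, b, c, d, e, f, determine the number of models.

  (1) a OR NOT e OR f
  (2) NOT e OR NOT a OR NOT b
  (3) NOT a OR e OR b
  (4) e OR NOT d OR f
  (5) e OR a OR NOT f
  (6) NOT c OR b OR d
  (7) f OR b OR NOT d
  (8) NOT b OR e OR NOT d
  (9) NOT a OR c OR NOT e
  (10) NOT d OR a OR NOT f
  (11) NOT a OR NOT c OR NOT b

There are 2^6 = 64 truth assignments over (a, b, c, d, e, f).
Split on e. With e = true, the clauses containing e are satisfied and NOT e drops from the rest; 4 of the 2^5 = 32 assignments to the other variables satisfy what remains.
With e = false, by the same count on the reduced clause set, 5 assignments work.
Total: 4 + 5 = 9.

9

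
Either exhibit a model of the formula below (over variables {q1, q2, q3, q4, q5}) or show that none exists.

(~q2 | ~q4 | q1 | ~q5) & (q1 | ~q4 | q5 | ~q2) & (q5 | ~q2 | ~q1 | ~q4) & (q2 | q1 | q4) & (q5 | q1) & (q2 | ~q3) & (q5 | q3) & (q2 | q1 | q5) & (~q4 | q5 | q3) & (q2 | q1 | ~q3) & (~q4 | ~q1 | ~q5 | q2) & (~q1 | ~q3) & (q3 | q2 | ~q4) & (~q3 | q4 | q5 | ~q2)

q1=1,  q2=0,  q3=0,  q4=0,  q5=1

Suppose q5 = 1.
Suppose q2 = 0.
From the singleton clause (~q3), q3 = 0.
From the singleton clause (~q4), q4 = 0.
From the singleton clause (q1), q1 = 1.
All clauses are satisfied.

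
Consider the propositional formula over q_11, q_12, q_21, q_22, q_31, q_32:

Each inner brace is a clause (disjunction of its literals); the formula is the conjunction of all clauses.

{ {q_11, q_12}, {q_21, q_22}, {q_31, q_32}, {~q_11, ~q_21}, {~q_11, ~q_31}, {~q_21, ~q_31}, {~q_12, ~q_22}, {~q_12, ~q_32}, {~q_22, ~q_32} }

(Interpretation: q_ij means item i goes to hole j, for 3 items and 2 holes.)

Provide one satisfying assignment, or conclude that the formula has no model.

Suppose q_11 = 1.
The clause (~q_21) is unit, so q_21 = 0.
The clause (q_22) is unit, so q_22 = 1.
The clause (~q_31) is unit, so q_31 = 0.
The clause (q_32) is unit, so q_32 = 1.
Now (~q_32) is unsatisfied and unit — conflict.
Undo q_11 and try q_11 = 0.
The clause (q_12) is unit, so q_12 = 1.
The clause (~q_22) is unit, so q_22 = 0.
The clause (q_21) is unit, so q_21 = 1.
The clause (~q_31) is unit, so q_31 = 0.
The clause (q_32) is unit, so q_32 = 1.
Now (~q_32) is unsatisfied and unit — conflict.
Neither q_11 = 1 nor q_11 = 0 works.

UNSATISFIABLE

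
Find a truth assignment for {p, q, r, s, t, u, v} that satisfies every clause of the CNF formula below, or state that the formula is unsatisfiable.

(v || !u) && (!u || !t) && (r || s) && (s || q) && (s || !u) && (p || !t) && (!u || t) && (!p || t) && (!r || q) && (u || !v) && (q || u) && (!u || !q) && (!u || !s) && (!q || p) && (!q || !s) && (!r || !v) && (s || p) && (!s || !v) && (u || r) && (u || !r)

UNSATISFIABLE

Try v = true.
Unit clause (u) forces u = true.
Unit clause (!t) forces t = false.
That conflicts with the unit clause (t).
So v must be the other value — set v = false.
Unit clause (!u) forces u = false.
Unit clause (q) forces q = true.
Unit clause (p) forces p = true.
Unit clause (t) forces t = true.
Unit clause (!s) forces s = false.
Unit clause (r) forces r = true.
That conflicts with the unit clause (!r).
Either choice for v ends in contradiction.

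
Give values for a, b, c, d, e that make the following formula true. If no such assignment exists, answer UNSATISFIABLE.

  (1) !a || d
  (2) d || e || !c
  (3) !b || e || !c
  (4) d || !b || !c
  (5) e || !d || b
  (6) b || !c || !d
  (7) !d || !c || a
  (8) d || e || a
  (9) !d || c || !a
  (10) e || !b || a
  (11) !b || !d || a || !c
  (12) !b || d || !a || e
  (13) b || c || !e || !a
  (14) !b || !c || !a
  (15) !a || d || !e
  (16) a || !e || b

a: false, b: true, c: false, d: true, e: true

Branch on a: set a = false.
Branch on d: set d = true.
The clause (!c) is unit, so c = false.
Branch on e: set e = true.
The clause (b) is unit, so b = true.
All clauses are satisfied.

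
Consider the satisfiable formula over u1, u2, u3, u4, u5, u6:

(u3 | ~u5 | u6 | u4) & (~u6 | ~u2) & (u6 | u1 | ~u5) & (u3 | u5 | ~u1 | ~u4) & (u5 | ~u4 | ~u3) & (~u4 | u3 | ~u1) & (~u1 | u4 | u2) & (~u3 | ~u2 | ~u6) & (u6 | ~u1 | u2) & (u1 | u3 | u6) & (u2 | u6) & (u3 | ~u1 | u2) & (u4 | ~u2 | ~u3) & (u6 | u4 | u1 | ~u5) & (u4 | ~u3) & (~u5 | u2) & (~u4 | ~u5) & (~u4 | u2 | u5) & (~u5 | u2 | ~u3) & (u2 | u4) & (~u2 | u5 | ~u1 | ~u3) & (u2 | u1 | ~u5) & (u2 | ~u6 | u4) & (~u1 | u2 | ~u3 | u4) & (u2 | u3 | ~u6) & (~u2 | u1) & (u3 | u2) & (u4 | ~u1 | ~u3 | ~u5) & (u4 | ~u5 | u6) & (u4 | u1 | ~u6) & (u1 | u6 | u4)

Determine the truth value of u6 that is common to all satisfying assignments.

Suppose u6 = 1.
(~u2) alone gives u2 = 0.
(~u5) alone gives u5 = 0.
(~u4) alone gives u4 = 0.
That conflicts with the unit clause (u4).
So every satisfying assignment has u6 = False.

False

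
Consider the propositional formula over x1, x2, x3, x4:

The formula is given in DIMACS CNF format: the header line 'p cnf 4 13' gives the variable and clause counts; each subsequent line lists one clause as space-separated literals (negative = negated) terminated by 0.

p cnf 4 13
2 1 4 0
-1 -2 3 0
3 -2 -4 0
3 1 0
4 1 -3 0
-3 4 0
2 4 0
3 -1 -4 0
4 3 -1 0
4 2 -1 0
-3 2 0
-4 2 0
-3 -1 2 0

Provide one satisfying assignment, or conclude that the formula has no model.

Suppose x3 = True.
The clause (x4) is unit, so x4 = True.
The clause (x2) is unit, so x2 = True.
Every clause is now satisfied; x1 is unconstrained.

x1 ↦ False, x2 ↦ True, x3 ↦ True, x4 ↦ True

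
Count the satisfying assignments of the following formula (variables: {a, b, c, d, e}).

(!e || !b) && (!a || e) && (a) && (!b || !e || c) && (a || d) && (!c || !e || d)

There are 2^5 = 32 truth assignments over (a, b, c, d, e).
Split on b. With b = true, the clauses containing b are satisfied and !b drops from the rest; 0 of the 2^4 = 16 assignments to the other variables satisfy what remains.
With b = false, by the same count on the reduced clause set, 3 assignments work.
(One model: a=T, b=F, c=F, d=F, e=T.)
Total: 0 + 3 = 3.

3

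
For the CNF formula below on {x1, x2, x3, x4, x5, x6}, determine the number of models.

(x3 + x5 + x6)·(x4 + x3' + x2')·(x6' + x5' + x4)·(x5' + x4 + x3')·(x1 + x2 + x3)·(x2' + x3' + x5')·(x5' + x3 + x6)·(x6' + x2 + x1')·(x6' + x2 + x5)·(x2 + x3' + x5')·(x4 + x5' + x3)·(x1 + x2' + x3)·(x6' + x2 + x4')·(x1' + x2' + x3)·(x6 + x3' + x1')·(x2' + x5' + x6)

There are 2^6 = 64 truth assignments over (x1, x2, x3, x4, x5, x6).
Split on x6. With x6 = 1, the clauses containing x6 are satisfied and x6' drops from the rest; 2 of the 2^5 = 32 assignments to the other variables satisfy what remains.
With x6 = 0, by the same count on the reduced clause set, 3 assignments work.
(One model: x1=F, x2=F, x3=T, x4=F, x5=F, x6=F.)
Total: 2 + 3 = 5.

5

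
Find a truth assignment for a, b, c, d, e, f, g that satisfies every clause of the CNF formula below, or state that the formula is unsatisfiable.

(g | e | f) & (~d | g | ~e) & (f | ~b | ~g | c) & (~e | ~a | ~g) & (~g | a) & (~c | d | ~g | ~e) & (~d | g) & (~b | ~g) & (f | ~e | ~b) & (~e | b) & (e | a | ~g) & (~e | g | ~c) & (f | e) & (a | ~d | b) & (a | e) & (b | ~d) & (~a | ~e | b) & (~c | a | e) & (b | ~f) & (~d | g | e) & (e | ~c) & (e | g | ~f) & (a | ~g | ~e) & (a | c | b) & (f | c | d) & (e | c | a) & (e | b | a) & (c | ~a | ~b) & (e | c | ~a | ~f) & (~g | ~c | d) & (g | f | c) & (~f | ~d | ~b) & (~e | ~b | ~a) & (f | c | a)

a ↦ 0, b ↦ 1, c ↦ 0, d ↦ 0, e ↦ 1, f ↦ 1, g ↦ 0

Suppose g = 0.
(~d) alone gives d = 0.
Suppose e = 1.
(b) alone gives b = 1.
(f) alone gives f = 1.
(~c) alone gives c = 0.
(~a) alone gives a = 0.
All clauses are satisfied.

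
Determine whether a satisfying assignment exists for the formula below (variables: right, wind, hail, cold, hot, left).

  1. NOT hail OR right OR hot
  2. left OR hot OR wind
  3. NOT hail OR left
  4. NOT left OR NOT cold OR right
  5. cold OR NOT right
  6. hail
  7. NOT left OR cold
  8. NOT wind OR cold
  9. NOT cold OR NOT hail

No, unsatisfiable

The clause (hail) is unit, so hail = true.
The clause (left) is unit, so left = true.
The clause (cold) is unit, so cold = true.
But (NOT cold) is also a unit clause — contradiction.
No assignment satisfies every clause.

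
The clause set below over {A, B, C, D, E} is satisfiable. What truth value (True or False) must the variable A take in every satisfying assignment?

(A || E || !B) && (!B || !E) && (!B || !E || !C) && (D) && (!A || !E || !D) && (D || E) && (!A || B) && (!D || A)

True

Suppose A = false.
(D) alone gives D = true.
That conflicts with the unit clause (!D).
So every satisfying assignment has A = True.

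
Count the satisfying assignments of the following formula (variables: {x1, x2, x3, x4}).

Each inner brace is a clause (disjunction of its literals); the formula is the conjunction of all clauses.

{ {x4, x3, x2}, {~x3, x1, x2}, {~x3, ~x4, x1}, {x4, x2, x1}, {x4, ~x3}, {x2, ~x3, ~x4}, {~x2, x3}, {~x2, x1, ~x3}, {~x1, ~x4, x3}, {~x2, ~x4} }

1

There are 2^4 = 16 truth assignments over (x1, x2, x3, x4).
Check each against the 10 clauses (columns in the order x1, x2, x3, x4):
  F F F F  ✗ fails (x4 | x3 | x2)
  F F F T  ✓ satisfies all
  F F T F  ✗ fails (~x3 | x1 | x2)
  F F T T  ✗ fails (~x3 | x1 | x2)
  F T F F  ✗ fails (~x2 | x3)
  F T F T  ✗ fails (~x2 | x3)
  F T T F  ✗ fails (x4 | ~x3)
  F T T T  ✗ fails (~x3 | ~x4 | x1)
  T F F F  ✗ fails (x4 | x3 | x2)
  T F F T  ✗ fails (~x1 | ~x4 | x3)
  T F T F  ✗ fails (x4 | ~x3)
  T F T T  ✗ fails (x2 | ~x3 | ~x4)
  T T F F  ✗ fails (~x2 | x3)
  T T F T  ✗ fails (~x2 | x3)
  T T T F  ✗ fails (x4 | ~x3)
  T T T T  ✗ fails (~x2 | ~x4)
1 of the 16 rows is a model.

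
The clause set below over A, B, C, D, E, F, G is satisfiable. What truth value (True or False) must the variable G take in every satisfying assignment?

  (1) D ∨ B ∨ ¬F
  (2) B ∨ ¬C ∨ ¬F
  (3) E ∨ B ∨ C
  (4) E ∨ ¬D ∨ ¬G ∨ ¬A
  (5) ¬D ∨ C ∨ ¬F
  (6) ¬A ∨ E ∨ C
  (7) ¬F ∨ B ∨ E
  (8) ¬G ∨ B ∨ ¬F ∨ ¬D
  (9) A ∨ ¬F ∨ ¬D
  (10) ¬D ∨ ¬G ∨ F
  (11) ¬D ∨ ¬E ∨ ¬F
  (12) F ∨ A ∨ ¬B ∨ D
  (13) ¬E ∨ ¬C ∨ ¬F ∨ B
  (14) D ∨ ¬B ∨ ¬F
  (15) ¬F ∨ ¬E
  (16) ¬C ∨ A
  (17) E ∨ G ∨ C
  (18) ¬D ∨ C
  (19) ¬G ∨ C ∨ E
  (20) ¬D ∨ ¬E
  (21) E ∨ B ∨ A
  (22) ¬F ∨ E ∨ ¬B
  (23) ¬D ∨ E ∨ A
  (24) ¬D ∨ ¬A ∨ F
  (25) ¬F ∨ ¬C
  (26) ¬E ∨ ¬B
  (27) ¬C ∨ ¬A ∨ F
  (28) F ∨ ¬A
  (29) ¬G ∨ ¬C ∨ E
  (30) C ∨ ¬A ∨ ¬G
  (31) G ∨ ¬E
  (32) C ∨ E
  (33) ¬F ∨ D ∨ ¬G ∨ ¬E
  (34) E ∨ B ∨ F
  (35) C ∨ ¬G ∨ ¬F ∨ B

Suppose G = False.
Unit clause (¬E) forces E = False.
Unit clause (C) forces C = True.
Unit clause (A) forces A = True.
Unit clause (¬F) forces F = False.
Now (F) is unsatisfied and unit — conflict.
So every satisfying assignment has G = True.

True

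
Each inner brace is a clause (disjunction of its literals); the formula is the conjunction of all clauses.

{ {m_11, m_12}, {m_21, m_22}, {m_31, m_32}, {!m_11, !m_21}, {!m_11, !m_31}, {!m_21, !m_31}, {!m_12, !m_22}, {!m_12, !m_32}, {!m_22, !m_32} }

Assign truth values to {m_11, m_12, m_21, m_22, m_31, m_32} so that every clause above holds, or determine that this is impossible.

UNSATISFIABLE

Suppose m_11 = true.
Unit clause (!m_21) forces m_21 = false.
Unit clause (m_22) forces m_22 = true.
Unit clause (!m_31) forces m_31 = false.
Unit clause (m_32) forces m_32 = true.
But (!m_32) is also a unit clause — contradiction.
Backtrack on m_11: now try m_11 = false.
Unit clause (m_12) forces m_12 = true.
Unit clause (!m_22) forces m_22 = false.
Unit clause (m_21) forces m_21 = true.
Unit clause (!m_31) forces m_31 = false.
Unit clause (m_32) forces m_32 = true.
But (!m_32) is also a unit clause — contradiction.
Both values of m_11 lead to a conflict.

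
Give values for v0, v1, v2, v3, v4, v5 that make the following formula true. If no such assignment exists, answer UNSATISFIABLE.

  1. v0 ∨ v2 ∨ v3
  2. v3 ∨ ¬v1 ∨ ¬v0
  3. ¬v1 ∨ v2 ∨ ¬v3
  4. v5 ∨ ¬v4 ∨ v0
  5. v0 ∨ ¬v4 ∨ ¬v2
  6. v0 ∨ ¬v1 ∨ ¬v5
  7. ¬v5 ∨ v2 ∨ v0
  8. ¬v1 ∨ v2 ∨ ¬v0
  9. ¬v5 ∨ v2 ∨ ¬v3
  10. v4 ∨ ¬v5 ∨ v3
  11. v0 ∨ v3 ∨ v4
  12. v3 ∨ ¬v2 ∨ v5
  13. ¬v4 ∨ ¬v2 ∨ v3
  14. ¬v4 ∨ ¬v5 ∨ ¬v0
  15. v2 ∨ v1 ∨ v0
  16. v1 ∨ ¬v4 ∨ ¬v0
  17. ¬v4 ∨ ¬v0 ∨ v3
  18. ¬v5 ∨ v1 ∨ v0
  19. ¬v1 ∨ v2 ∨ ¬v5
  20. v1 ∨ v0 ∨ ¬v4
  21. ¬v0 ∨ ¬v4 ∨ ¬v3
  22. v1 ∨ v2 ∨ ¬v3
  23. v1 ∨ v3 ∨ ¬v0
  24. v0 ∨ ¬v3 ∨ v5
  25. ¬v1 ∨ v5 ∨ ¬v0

Branch on v0: set v0 = True.
Branch on v3: set v3 = True.
Unit clause (¬v4) forces v4 = False.
Branch on v1: set v1 = False.
Unit clause (v2) forces v2 = True.
All clauses hold; v5 can take either value.

v0 ↦ True, v1 ↦ False, v2 ↦ True, v3 ↦ True, v4 ↦ False, v5 ↦ False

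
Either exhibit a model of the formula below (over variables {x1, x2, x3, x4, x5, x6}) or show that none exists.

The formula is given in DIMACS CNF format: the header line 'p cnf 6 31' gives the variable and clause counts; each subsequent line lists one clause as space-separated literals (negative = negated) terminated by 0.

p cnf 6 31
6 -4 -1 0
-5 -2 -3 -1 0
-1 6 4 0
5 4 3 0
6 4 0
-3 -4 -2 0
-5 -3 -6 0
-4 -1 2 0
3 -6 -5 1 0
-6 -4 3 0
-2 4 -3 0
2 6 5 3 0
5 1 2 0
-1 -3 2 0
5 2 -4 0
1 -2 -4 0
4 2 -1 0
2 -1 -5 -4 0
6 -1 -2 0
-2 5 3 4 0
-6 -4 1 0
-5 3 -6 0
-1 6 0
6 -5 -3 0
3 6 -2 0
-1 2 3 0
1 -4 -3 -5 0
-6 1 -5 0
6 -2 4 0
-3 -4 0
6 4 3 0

Case x6 = False:
From the singleton clause (x4), x4 = True.
From the singleton clause (¬x1), x1 = False.
From the singleton clause (¬x2), x2 = False.
From the singleton clause (x5), x5 = True.
From the singleton clause (¬x3), x3 = False.
Every clause now holds.

x1: False, x2: False, x3: False, x4: True, x5: True, x6: False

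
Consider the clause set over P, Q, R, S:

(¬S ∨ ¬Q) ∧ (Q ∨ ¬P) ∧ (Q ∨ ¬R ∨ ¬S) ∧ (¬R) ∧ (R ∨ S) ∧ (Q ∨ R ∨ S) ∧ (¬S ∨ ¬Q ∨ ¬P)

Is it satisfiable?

The clause (¬R) is unit, so R = False.
The clause (S) is unit, so S = True.
The clause (¬Q) is unit, so Q = False.
The clause (¬P) is unit, so P = False.
All clauses are satisfied.
A satisfying assignment: P: False, Q: False, R: False, S: True.

Yes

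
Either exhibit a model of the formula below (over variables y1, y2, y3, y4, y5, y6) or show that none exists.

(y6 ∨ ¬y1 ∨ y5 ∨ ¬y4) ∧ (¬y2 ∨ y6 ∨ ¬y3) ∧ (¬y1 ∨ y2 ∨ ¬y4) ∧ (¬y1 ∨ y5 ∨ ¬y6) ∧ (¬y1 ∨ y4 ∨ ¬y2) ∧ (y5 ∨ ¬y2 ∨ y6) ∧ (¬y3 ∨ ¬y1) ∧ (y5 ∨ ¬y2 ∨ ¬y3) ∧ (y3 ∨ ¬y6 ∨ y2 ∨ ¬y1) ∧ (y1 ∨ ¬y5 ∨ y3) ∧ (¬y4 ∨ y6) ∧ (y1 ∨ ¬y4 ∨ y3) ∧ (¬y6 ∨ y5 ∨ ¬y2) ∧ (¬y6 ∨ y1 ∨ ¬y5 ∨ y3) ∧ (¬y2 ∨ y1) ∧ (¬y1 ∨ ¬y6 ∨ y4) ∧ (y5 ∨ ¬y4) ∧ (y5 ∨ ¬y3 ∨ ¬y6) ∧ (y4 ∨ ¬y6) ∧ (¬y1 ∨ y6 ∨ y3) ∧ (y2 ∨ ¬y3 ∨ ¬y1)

Branch on y3: set y3 = True.
From the singleton clause (¬y1), y1 = False.
From the singleton clause (¬y2), y2 = False.
Branch on y4: set y4 = False.
From the singleton clause (¬y6), y6 = False.
Every clause is now satisfied; y5 is unconstrained.

y1=False, y2=False, y3=True, y4=False, y5=True, y6=False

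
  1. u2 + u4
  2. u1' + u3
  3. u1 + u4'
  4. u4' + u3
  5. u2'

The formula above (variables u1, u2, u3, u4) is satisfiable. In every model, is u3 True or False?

True

Suppose u3 = 0.
The clause (u1') is unit, so u1 = 0.
The clause (u4') is unit, so u4 = 0.
The clause (u2) is unit, so u2 = 1.
But (u2') is also a unit clause — contradiction.
So every satisfying assignment has u3 = True.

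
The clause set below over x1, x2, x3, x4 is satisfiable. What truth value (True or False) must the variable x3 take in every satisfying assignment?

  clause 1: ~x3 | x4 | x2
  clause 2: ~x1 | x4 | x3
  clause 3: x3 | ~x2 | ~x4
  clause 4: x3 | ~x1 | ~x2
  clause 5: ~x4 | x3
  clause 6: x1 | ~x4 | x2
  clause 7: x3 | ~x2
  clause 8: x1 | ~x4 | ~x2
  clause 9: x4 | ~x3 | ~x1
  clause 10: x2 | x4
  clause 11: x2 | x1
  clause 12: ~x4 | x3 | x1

True

Suppose x3 = 0.
The clause (~x4) is unit, so x4 = 0.
The clause (~x1) is unit, so x1 = 0.
The clause (~x2) is unit, so x2 = 0.
That conflicts with the unit clause (x2).
So every satisfying assignment has x3 = True.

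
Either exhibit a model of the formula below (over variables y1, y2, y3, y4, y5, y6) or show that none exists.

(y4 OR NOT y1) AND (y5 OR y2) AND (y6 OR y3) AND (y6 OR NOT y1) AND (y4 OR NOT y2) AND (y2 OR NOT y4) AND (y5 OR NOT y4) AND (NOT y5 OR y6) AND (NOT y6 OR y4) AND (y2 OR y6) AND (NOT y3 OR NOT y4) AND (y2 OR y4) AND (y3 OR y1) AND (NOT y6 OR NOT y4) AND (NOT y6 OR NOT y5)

Try y4 = true.
From the singleton clause (y2), y2 = true.
From the singleton clause (y5), y5 = true.
From the singleton clause (y6), y6 = true.
That conflicts with the unit clause (NOT y6).
So y4 must be the other value — set y4 = false.
From the singleton clause (NOT y1), y1 = false.
From the singleton clause (NOT y2), y2 = false.
That conflicts with the unit clause (y2).
Neither y4 = true nor y4 = false works.

UNSATISFIABLE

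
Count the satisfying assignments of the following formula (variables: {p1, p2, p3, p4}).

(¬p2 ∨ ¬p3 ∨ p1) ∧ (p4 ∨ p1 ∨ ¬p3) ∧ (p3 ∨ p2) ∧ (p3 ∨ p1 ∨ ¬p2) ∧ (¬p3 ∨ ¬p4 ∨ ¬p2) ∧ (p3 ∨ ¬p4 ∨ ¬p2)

There are 2^4 = 16 truth assignments over (p1, p2, p3, p4).
Check each against the 6 clauses (columns in the order p1, p2, p3, p4):
  F F F F  ✗ fails (p3 ∨ p2)
  F F F T  ✗ fails (p3 ∨ p2)
  F F T F  ✗ fails (p4 ∨ p1 ∨ ¬p3)
  F F T T  ✓ satisfies all
  F T F F  ✗ fails (p3 ∨ p1 ∨ ¬p2)
  F T F T  ✗ fails (p3 ∨ p1 ∨ ¬p2)
  F T T F  ✗ fails (¬p2 ∨ ¬p3 ∨ p1)
  F T T T  ✗ fails (¬p2 ∨ ¬p3 ∨ p1)
  T F F F  ✗ fails (p3 ∨ p2)
  T F F T  ✗ fails (p3 ∨ p2)
  T F T F  ✓ satisfies all
  T F T T  ✓ satisfies all
  T T F F  ✓ satisfies all
  T T F T  ✗ fails (p3 ∨ ¬p4 ∨ ¬p2)
  T T T F  ✓ satisfies all
  T T T T  ✗ fails (¬p3 ∨ ¬p4 ∨ ¬p2)
5 of the 16 rows are models.

5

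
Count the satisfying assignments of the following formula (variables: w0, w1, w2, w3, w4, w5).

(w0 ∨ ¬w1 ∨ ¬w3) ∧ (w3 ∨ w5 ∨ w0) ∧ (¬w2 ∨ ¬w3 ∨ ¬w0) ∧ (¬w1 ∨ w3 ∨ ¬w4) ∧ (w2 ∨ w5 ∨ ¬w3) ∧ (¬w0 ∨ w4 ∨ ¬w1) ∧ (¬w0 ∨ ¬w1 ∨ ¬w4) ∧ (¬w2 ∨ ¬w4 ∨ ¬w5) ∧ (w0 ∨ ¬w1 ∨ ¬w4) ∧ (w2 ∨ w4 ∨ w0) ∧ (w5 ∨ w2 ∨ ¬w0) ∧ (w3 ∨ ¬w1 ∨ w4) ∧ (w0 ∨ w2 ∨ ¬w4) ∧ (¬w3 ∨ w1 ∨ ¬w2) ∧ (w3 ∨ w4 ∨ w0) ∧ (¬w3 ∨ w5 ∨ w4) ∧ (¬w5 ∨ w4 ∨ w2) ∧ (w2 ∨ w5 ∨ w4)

5

There are 2^6 = 64 truth assignments over (w0, w1, w2, w3, w4, w5).
Split on w0. With w0 = True, the clauses containing w0 are satisfied and ¬w0 drops from the rest; 5 of the 2^5 = 32 assignments to the other variables satisfy what remains.
With w0 = False, by the same count on the reduced clause set, 0 assignments work.
Total: 5 + 0 = 5.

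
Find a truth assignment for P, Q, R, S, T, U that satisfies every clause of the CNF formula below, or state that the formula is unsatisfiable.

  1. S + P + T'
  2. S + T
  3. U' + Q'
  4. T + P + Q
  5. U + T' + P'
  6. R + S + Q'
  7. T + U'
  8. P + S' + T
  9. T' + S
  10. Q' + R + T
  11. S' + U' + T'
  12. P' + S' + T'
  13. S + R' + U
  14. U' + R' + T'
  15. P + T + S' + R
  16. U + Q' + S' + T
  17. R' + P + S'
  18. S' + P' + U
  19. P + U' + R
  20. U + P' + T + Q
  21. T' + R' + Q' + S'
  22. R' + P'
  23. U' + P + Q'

P=0; Q=1; R=0; S=1; T=1; U=0

Try S = 1.
Try U = 0.
The clause (P') is unit, so P = 0.
The clause (T) is unit, so T = 1.
The clause (R') is unit, so R = 0.
No clause remains; Q is free.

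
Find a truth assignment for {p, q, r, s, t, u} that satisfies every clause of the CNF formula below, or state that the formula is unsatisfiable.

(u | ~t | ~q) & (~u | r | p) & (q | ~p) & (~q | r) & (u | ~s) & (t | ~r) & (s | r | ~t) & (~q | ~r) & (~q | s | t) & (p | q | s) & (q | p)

UNSATISFIABLE

Suppose q = 1.
Unit clause (r) forces r = 1.
That conflicts with the unit clause (~r).
Undo q and try q = 0.
Unit clause (~p) forces p = 0.
That conflicts with the unit clause (p).
Both values of q lead to a conflict.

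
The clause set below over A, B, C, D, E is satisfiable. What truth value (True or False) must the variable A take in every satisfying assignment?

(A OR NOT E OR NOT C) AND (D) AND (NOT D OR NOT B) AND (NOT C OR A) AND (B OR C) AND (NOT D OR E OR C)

True

Suppose A = false.
(D) alone gives D = true.
(NOT B) alone gives B = false.
(NOT C) alone gives C = false.
That conflicts with the unit clause (C).
So every satisfying assignment has A = True.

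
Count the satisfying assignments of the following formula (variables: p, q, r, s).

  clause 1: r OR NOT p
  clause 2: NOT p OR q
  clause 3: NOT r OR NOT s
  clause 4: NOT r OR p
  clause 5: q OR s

4

There are 2^4 = 16 truth assignments over (p, q, r, s).
Check each against the 5 clauses (columns in the order p, q, r, s):
  F F F F  ✗ fails (q OR s)
  F F F T  ✓ satisfies all
  F F T F  ✗ fails (NOT r OR p)
  F F T T  ✗ fails (NOT r OR NOT s)
  F T F F  ✓ satisfies all
  F T F T  ✓ satisfies all
  F T T F  ✗ fails (NOT r OR p)
  F T T T  ✗ fails (NOT r OR NOT s)
  T F F F  ✗ fails (r OR NOT p)
  T F F T  ✗ fails (r OR NOT p)
  T F T F  ✗ fails (NOT p OR q)
  T F T T  ✗ fails (NOT p OR q)
  T T F F  ✗ fails (r OR NOT p)
  T T F T  ✗ fails (r OR NOT p)
  T T T F  ✓ satisfies all
  T T T T  ✗ fails (NOT r OR NOT s)
4 of the 16 rows are models.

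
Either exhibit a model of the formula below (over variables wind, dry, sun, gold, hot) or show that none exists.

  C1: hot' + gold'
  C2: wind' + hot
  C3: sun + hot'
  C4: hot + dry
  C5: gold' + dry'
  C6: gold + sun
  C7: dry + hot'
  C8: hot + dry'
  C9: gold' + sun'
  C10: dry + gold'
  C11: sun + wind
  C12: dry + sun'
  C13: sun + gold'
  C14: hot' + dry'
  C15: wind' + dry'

Try hot = 0.
The clause (wind') is unit, so wind = 0.
The clause (dry) is unit, so dry = 1.
That conflicts with the unit clause (dry').
That branch fails; take hot = 1 instead.
The clause (gold') is unit, so gold = 0.
The clause (sun) is unit, so sun = 1.
The clause (dry) is unit, so dry = 1.
That conflicts with the unit clause (dry').
Neither hot = 1 nor hot = 0 works.

UNSATISFIABLE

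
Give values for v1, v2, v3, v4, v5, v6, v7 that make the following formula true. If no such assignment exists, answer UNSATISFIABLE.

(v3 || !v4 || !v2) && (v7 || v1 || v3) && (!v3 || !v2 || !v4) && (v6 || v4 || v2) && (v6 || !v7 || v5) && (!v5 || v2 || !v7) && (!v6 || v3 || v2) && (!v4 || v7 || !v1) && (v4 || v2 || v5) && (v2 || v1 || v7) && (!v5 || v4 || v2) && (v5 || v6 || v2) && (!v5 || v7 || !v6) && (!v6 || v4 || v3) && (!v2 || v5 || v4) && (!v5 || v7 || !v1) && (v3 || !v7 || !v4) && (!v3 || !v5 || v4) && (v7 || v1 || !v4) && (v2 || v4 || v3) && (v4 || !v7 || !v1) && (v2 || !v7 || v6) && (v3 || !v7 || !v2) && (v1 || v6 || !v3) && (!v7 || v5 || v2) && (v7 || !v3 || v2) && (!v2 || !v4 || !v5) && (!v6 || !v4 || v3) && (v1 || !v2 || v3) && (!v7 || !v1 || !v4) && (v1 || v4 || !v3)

UNSATISFIABLE

Try v3 = true.
Try v2 = false.
(v7) alone gives v7 = true.
(!v5) alone gives v5 = false.
That conflicts with the unit clause (v5).
Undo v2 and try v2 = true.
(!v4) alone gives v4 = false.
(v5) alone gives v5 = true.
That conflicts with the unit clause (!v5).
Either choice for v2 ends in contradiction.
Undo v3 and try v3 = false.
Try v4 = false.
(!v6) alone gives v6 = false.
(v2) alone gives v2 = true.
(v5) alone gives v5 = true.
(!v7) alone gives v7 = false.
(v1) alone gives v1 = true.
That conflicts with the unit clause (!v1).
Undo v4 and try v4 = true.
(!v2) alone gives v2 = false.
(!v6) alone gives v6 = false.
(v5) alone gives v5 = true.
(!v7) alone gives v7 = false.
(v1) alone gives v1 = true.
That conflicts with the unit clause (!v1).
Either choice for v4 ends in contradiction.
Either choice for v3 ends in contradiction.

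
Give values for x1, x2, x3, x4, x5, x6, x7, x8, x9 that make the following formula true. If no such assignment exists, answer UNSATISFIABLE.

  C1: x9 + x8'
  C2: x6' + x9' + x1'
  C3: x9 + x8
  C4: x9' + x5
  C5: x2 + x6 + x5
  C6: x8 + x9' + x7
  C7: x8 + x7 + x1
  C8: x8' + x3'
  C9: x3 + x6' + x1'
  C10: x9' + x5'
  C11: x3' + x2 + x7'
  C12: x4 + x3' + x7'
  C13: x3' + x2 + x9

Branch on x9: set x9 = 1.
Unit clause (x5) forces x5 = 1.
That conflicts with the unit clause (x5').
So x9 must be the other value — set x9 = 0.
Unit clause (x8') forces x8 = 0.
That conflicts with the unit clause (x8).
Both values of x9 lead to a conflict.

UNSATISFIABLE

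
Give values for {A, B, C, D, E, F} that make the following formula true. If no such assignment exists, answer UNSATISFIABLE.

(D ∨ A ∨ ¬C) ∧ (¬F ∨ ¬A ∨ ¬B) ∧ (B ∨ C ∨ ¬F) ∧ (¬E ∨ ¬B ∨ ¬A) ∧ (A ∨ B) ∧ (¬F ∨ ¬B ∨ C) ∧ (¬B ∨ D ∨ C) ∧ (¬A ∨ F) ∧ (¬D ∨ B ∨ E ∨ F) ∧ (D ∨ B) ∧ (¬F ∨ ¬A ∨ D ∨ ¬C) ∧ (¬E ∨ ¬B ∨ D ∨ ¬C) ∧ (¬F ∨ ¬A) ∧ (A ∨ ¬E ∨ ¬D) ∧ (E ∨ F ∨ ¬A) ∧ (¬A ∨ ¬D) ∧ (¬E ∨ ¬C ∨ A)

A ↦ False, B ↦ True, C ↦ False, D ↦ True, E ↦ False, F ↦ False

Try A = False.
(B) alone gives B = True.
Try D = True.
(¬E) alone gives E = False.
Try F = False.
No clause remains; C is free.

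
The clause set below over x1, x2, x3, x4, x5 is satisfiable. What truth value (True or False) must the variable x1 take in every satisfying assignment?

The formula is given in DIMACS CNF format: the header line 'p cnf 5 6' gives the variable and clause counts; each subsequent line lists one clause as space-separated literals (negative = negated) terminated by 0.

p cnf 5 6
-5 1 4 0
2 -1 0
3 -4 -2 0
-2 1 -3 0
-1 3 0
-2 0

Suppose x1 = True.
From the singleton clause (x2), x2 = True.
Now (¬x2) is unsatisfied and unit — conflict.
So every satisfying assignment has x1 = False.

False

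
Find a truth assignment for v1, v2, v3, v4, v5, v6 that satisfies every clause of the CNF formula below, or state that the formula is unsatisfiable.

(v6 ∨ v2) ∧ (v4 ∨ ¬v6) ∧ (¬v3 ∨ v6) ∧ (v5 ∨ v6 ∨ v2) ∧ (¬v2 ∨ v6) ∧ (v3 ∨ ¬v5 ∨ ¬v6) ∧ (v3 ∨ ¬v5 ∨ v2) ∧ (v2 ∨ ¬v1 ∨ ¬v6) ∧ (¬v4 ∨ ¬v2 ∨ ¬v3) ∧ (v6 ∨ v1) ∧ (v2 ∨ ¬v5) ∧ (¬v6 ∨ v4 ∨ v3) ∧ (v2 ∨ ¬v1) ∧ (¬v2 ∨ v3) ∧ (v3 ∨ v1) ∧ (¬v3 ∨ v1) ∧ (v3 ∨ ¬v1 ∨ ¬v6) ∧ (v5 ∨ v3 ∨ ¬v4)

UNSATISFIABLE

Try v6 = True.
From the singleton clause (v4), v4 = True.
Try v3 = True.
From the singleton clause (¬v2), v2 = False.
From the singleton clause (¬v1), v1 = False.
That conflicts with the unit clause (v1).
Undo v3 and try v3 = False.
From the singleton clause (¬v5), v5 = False.
That conflicts with the unit clause (v5).
Either choice for v3 ends in contradiction.
Undo v6 and try v6 = False.
From the singleton clause (v2), v2 = True.
That conflicts with the unit clause (¬v2).
Either choice for v6 ends in contradiction.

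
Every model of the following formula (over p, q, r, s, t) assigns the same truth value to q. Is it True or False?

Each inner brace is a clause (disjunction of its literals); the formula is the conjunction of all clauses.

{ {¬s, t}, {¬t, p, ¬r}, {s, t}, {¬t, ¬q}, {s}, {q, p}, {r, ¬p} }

False

Suppose q = True.
From the singleton clause (¬t), t = False.
From the singleton clause (¬s), s = False.
That conflicts with the unit clause (s).
So every satisfying assignment has q = False.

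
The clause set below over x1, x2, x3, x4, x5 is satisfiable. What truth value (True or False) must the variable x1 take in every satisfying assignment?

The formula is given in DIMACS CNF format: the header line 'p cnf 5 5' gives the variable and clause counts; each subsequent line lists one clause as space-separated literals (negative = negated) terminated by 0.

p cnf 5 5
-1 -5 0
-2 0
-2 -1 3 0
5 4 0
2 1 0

True

Suppose x1 = False.
Unit clause (¬x2) forces x2 = False.
But (x2) is also a unit clause — contradiction.
So every satisfying assignment has x1 = True.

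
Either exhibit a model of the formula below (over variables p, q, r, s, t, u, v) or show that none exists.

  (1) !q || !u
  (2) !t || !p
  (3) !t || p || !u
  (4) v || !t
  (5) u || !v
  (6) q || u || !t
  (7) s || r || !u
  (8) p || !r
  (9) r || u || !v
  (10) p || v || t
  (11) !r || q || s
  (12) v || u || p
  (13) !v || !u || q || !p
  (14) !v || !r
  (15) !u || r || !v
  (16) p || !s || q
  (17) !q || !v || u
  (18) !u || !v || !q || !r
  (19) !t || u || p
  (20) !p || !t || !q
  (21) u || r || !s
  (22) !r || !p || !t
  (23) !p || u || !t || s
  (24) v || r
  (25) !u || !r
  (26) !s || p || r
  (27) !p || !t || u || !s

p ↦ true, q ↦ true, r ↦ true, s ↦ true, t ↦ false, u ↦ false, v ↦ false

Case q = true:
The clause (!u) is unit, so u = false.
The clause (!v) is unit, so v = false.
The clause (!t) is unit, so t = false.
The clause (p) is unit, so p = true.
The clause (r) is unit, so r = true.
Every clause is now satisfied; s is unconstrained.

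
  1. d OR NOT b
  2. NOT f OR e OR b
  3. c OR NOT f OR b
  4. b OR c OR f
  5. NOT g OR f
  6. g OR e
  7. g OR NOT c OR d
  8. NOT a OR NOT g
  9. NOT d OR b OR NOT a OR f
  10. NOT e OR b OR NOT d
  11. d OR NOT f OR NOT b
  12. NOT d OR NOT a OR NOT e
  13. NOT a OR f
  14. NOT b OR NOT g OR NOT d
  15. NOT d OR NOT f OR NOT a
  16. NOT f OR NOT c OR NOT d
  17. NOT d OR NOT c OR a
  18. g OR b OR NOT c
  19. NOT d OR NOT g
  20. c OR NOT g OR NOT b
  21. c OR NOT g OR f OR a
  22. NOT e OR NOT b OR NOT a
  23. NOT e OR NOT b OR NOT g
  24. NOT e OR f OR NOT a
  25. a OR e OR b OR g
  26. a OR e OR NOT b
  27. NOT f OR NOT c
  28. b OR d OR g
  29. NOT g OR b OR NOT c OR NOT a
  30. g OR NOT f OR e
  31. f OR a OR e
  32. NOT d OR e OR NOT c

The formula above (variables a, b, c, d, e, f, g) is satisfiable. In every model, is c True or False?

Suppose c = true.
Unit clause (NOT f) forces f = false.
Unit clause (NOT g) forces g = false.
Unit clause (e) forces e = true.
Unit clause (d) forces d = true.
Unit clause (b) forces b = true.
Unit clause (NOT a) forces a = false.
But (a) is also a unit clause — contradiction.
So every satisfying assignment has c = False.

False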